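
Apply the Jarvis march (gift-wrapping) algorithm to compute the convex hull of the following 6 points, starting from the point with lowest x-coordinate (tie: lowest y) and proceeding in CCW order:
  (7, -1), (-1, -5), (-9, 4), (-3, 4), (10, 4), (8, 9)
Hull (CCW) = [(-9, 4), (-1, -5), (7, -1), (10, 4), (8, 9)]

Jarvis march: at each step, from the current hull vertex p, select the next vertex q as the point such that every other point lies strictly to the left of (or on) the directed line p → q. (Equivalently: for every other point r, the cross product (q − p) × (r − p) ≥ 0.)
Starting point (lowest x, tie lowest y): (-9, 4). Wrap until returning to start. Resulting hull: (-9, 4), (-1, -5), (7, -1), (10, 4), (8, 9).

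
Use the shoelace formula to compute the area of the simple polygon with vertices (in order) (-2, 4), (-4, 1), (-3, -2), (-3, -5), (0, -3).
Area = 37/2

Shoelace formula: Area = (1/2) |Σ_i (x_i · y_{i+1} − x_{i+1} · y_i)| (indices mod n). Compute each cross term:
  (-2)(1) − (-4)(4) = 14
  (-4)(-2) − (-3)(1) = 11
  (-3)(-5) − (-3)(-2) = 9
  (-3)(-3) − (0)(-5) = 9
  (0)(4) − (-2)(-3) = -6
Sum = 37, so (signed) Area = 37/2 = 37/2, |Area| = 37/2.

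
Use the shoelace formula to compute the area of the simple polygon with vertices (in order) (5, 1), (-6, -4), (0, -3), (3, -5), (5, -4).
Area = 51/2

Shoelace formula: Area = (1/2) |Σ_i (x_i · y_{i+1} − x_{i+1} · y_i)| (indices mod n). Compute each cross term:
  (5)(-4) − (-6)(1) = -14
  (-6)(-3) − (0)(-4) = 18
  (0)(-5) − (3)(-3) = 9
  (3)(-4) − (5)(-5) = 13
  (5)(1) − (5)(-4) = 25
Sum = 51, so (signed) Area = 51/2 = 51/2, |Area| = 51/2.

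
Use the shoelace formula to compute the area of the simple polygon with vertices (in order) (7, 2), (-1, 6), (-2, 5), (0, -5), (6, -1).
Area = 55

Shoelace formula: Area = (1/2) |Σ_i (x_i · y_{i+1} − x_{i+1} · y_i)| (indices mod n). Compute each cross term:
  (7)(6) − (-1)(2) = 44
  (-1)(5) − (-2)(6) = 7
  (-2)(-5) − (0)(5) = 10
  (0)(-1) − (6)(-5) = 30
  (6)(2) − (7)(-1) = 19
Sum = 110, so (signed) Area = 110/2 = 55, |Area| = 55.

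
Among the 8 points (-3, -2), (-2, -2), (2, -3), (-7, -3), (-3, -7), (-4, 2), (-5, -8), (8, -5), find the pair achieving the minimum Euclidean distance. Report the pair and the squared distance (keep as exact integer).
Pair = ((-3, -2), (-2, -2)); squared distance = 1

Compute all C(8, 2) = 28 pairwise squared distances (x_i − x_j)² + (y_i − y_j)². The minimum is 1, attained by the pair ((-3, -2), (-2, -2)).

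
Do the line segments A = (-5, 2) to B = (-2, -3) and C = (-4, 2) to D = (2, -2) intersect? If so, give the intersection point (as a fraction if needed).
No (intersection of containing lines falls outside at least one segment)

Parametrize and solve: t = -2/9, s = -5/18. At least one of these is outside [0, 1], so the segments do not intersect.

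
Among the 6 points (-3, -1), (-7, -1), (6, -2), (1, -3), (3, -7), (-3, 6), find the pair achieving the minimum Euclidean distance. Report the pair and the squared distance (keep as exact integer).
Pair = ((-3, -1), (-7, -1)); squared distance = 16

Compute all C(6, 2) = 15 pairwise squared distances (x_i − x_j)² + (y_i − y_j)². The minimum is 16, attained by the pair ((-3, -1), (-7, -1)).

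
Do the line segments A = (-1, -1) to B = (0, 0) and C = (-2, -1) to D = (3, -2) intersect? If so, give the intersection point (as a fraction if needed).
No (intersection of containing lines falls outside at least one segment)

Parametrize and solve: t = -1/6, s = 1/6. At least one of these is outside [0, 1], so the segments do not intersect.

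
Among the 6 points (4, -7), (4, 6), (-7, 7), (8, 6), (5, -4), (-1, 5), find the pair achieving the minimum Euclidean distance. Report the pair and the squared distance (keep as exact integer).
Pair = ((4, -7), (5, -4)); squared distance = 10

Compute all C(6, 2) = 15 pairwise squared distances (x_i − x_j)² + (y_i − y_j)². The minimum is 10, attained by the pair ((4, -7), (5, -4)).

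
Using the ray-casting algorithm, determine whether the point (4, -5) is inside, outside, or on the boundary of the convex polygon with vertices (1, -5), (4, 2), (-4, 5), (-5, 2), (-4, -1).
The point (4, -5) lies strictly outside the polygon

Cast a horizontal ray to the right from the query point and count how many polygon edges it crosses (each edge strictly once or zero times, handled with the usual half-open convention). 
Parity of crossings → even ⇒ outside.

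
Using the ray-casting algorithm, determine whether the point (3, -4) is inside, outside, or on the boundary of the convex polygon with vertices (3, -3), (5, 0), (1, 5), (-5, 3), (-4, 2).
The point (3, -4) lies strictly outside the polygon

Cast a horizontal ray to the right from the query point and count how many polygon edges it crosses (each edge strictly once or zero times, handled with the usual half-open convention). 
Parity of crossings → even ⇒ outside.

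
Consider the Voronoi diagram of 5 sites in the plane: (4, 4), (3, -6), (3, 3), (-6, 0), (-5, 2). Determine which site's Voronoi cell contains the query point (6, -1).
Nearest site = (3, 3)

The Voronoi cell of site s contains exactly those query points closer to s than to any other site. Compute squared distances from q = (6, -1) to each site:
  (3 − 6)² + (3 − -1)² = 25
  (4 − 6)² + (4 − -1)² = 29
  (3 − 6)² + (-6 − -1)² = 34
  (-5 − 6)² + (2 − -1)² = 130
  (-6 − 6)² + (0 − -1)² = 145
Minimum is attained by (3, 3), so q lies in its Voronoi cell.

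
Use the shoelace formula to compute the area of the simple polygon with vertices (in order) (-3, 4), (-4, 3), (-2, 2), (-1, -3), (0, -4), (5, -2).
Area = 51/2

Shoelace formula: Area = (1/2) |Σ_i (x_i · y_{i+1} − x_{i+1} · y_i)| (indices mod n). Compute each cross term:
  (-3)(3) − (-4)(4) = 7
  (-4)(2) − (-2)(3) = -2
  (-2)(-3) − (-1)(2) = 8
  (-1)(-4) − (0)(-3) = 4
  (0)(-2) − (5)(-4) = 20
  (5)(4) − (-3)(-2) = 14
Sum = 51, so (signed) Area = 51/2 = 51/2, |Area| = 51/2.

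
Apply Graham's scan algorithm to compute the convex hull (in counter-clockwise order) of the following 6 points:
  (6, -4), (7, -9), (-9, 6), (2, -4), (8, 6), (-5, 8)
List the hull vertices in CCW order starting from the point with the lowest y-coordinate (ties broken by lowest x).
Hull (CCW) = [(7, -9), (8, 6), (-5, 8), (-9, 6)]

Graham scan procedure:
  1. Find the pivot p₀ = point with lowest y (tie → lowest x): (7, -9).
  2. Sort the remaining points by polar angle around p₀.
  3. Walk through sorted points, maintaining a stack; pop the top while the last three entries make a non-left turn (cross product ≤ 0).
  4. Final stack is the convex hull in CCW order: (7, -9), (8, 6), (-5, 8), (-9, 6).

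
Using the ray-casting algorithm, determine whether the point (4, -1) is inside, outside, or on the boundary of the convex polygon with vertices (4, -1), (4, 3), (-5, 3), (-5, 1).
The point (4, -1) lies on the polygon boundary

Boundary check: the query satisfies the collinearity and bounding-box conditions for some polygon edge, so it lies exactly on the boundary.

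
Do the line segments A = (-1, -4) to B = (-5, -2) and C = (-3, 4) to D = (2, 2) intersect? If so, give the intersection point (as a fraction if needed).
No (intersection of containing lines falls outside at least one segment)

Parametrize and solve: t = 18, s = -14. At least one of these is outside [0, 1], so the segments do not intersect.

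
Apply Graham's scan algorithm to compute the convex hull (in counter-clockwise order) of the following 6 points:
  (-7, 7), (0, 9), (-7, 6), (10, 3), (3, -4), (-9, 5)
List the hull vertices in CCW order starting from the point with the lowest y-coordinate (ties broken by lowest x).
Hull (CCW) = [(3, -4), (10, 3), (0, 9), (-7, 7), (-9, 5)]

Graham scan procedure:
  1. Find the pivot p₀ = point with lowest y (tie → lowest x): (3, -4).
  2. Sort the remaining points by polar angle around p₀.
  3. Walk through sorted points, maintaining a stack; pop the top while the last three entries make a non-left turn (cross product ≤ 0).
  4. Final stack is the convex hull in CCW order: (3, -4), (10, 3), (0, 9), (-7, 7), (-9, 5).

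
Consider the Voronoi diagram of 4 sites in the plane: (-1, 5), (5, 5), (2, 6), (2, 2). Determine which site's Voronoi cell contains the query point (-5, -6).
Nearest site = (2, 2)

The Voronoi cell of site s contains exactly those query points closer to s than to any other site. Compute squared distances from q = (-5, -6) to each site:
  (2 − -5)² + (2 − -6)² = 113
  (-1 − -5)² + (5 − -6)² = 137
  (2 − -5)² + (6 − -6)² = 193
  (5 − -5)² + (5 − -6)² = 221
Minimum is attained by (2, 2), so q lies in its Voronoi cell.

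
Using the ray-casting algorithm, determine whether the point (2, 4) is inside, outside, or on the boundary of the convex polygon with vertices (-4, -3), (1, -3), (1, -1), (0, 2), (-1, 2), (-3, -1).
The point (2, 4) lies strictly outside the polygon

Cast a horizontal ray to the right from the query point and count how many polygon edges it crosses (each edge strictly once or zero times, handled with the usual half-open convention). 
Parity of crossings → even ⇒ outside.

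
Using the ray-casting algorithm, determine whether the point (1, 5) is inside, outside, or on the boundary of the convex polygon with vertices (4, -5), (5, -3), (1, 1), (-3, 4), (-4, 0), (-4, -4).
The point (1, 5) lies strictly outside the polygon

Cast a horizontal ray to the right from the query point and count how many polygon edges it crosses (each edge strictly once or zero times, handled with the usual half-open convention). 
Parity of crossings → even ⇒ outside.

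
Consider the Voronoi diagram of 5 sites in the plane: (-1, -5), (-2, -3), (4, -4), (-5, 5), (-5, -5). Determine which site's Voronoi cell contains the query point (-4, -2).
Nearest site = (-2, -3)

The Voronoi cell of site s contains exactly those query points closer to s than to any other site. Compute squared distances from q = (-4, -2) to each site:
  (-2 − -4)² + (-3 − -2)² = 5
  (-5 − -4)² + (-5 − -2)² = 10
  (-1 − -4)² + (-5 − -2)² = 18
  (-5 − -4)² + (5 − -2)² = 50
  (4 − -4)² + (-4 − -2)² = 68
Minimum is attained by (-2, -3), so q lies in its Voronoi cell.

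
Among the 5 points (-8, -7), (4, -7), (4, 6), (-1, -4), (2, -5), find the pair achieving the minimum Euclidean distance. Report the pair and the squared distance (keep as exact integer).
Pair = ((4, -7), (2, -5)); squared distance = 8

Compute all C(5, 2) = 10 pairwise squared distances (x_i − x_j)² + (y_i − y_j)². The minimum is 8, attained by the pair ((4, -7), (2, -5)).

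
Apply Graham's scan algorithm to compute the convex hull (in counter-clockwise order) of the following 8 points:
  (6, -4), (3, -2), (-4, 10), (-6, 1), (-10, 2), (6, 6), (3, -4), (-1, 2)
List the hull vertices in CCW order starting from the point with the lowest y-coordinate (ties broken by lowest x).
Hull (CCW) = [(3, -4), (6, -4), (6, 6), (-4, 10), (-10, 2)]

Graham scan procedure:
  1. Find the pivot p₀ = point with lowest y (tie → lowest x): (3, -4).
  2. Sort the remaining points by polar angle around p₀.
  3. Walk through sorted points, maintaining a stack; pop the top while the last three entries make a non-left turn (cross product ≤ 0).
  4. Final stack is the convex hull in CCW order: (3, -4), (6, -4), (6, 6), (-4, 10), (-10, 2).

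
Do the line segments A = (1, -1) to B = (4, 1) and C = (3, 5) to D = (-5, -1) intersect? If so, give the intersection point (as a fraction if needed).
No (intersection of containing lines falls outside at least one segment)

Parametrize and solve: t = -18, s = 7. At least one of these is outside [0, 1], so the segments do not intersect.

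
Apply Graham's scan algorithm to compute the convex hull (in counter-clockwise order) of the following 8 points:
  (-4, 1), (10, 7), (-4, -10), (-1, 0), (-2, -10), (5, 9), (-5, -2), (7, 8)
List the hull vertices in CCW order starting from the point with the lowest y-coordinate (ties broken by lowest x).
Hull (CCW) = [(-4, -10), (-2, -10), (10, 7), (5, 9), (-4, 1), (-5, -2)]

Graham scan procedure:
  1. Find the pivot p₀ = point with lowest y (tie → lowest x): (-4, -10).
  2. Sort the remaining points by polar angle around p₀.
  3. Walk through sorted points, maintaining a stack; pop the top while the last three entries make a non-left turn (cross product ≤ 0).
  4. Final stack is the convex hull in CCW order: (-4, -10), (-2, -10), (10, 7), (5, 9), (-4, 1), (-5, -2).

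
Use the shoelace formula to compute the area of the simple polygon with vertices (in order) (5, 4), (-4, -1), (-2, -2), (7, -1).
Area = 33

Shoelace formula: Area = (1/2) |Σ_i (x_i · y_{i+1} − x_{i+1} · y_i)| (indices mod n). Compute each cross term:
  (5)(-1) − (-4)(4) = 11
  (-4)(-2) − (-2)(-1) = 6
  (-2)(-1) − (7)(-2) = 16
  (7)(4) − (5)(-1) = 33
Sum = 66, so (signed) Area = 66/2 = 33, |Area| = 33.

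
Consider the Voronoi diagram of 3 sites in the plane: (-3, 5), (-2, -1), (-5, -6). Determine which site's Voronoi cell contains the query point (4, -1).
Nearest site = (-2, -1)

The Voronoi cell of site s contains exactly those query points closer to s than to any other site. Compute squared distances from q = (4, -1) to each site:
  (-2 − 4)² + (-1 − -1)² = 36
  (-3 − 4)² + (5 − -1)² = 85
  (-5 − 4)² + (-6 − -1)² = 106
Minimum is attained by (-2, -1), so q lies in its Voronoi cell.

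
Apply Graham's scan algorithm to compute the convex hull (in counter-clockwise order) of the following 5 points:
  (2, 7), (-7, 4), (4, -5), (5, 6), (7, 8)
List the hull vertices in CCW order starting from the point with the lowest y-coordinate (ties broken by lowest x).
Hull (CCW) = [(4, -5), (7, 8), (2, 7), (-7, 4)]

Graham scan procedure:
  1. Find the pivot p₀ = point with lowest y (tie → lowest x): (4, -5).
  2. Sort the remaining points by polar angle around p₀.
  3. Walk through sorted points, maintaining a stack; pop the top while the last three entries make a non-left turn (cross product ≤ 0).
  4. Final stack is the convex hull in CCW order: (4, -5), (7, 8), (2, 7), (-7, 4).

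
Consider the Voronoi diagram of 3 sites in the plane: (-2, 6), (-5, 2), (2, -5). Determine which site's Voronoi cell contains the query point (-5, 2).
Nearest site = (-5, 2)

The Voronoi cell of site s contains exactly those query points closer to s than to any other site. Compute squared distances from q = (-5, 2) to each site:
  (-5 − -5)² + (2 − 2)² = 0
  (-2 − -5)² + (6 − 2)² = 25
  (2 − -5)² + (-5 − 2)² = 98
Minimum is attained by (-5, 2), so q lies in its Voronoi cell.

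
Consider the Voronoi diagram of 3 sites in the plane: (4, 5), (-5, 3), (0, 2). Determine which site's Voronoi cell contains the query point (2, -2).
Nearest site = (0, 2)

The Voronoi cell of site s contains exactly those query points closer to s than to any other site. Compute squared distances from q = (2, -2) to each site:
  (0 − 2)² + (2 − -2)² = 20
  (4 − 2)² + (5 − -2)² = 53
  (-5 − 2)² + (3 − -2)² = 74
Minimum is attained by (0, 2), so q lies in its Voronoi cell.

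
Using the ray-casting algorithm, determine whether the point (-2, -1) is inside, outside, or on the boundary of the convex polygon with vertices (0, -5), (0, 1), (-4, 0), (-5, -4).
The point (-2, -1) lies strictly inside the polygon

Cast a horizontal ray to the right from the query point and count how many polygon edges it crosses (each edge strictly once or zero times, handled with the usual half-open convention). 
Parity of crossings → odd ⇒ inside.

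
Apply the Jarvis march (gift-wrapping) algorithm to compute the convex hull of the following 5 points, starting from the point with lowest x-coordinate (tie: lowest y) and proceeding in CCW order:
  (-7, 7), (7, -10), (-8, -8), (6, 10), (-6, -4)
Hull (CCW) = [(-8, -8), (7, -10), (6, 10), (-7, 7)]

Jarvis march: at each step, from the current hull vertex p, select the next vertex q as the point such that every other point lies strictly to the left of (or on) the directed line p → q. (Equivalently: for every other point r, the cross product (q − p) × (r − p) ≥ 0.)
Starting point (lowest x, tie lowest y): (-8, -8). Wrap until returning to start. Resulting hull: (-8, -8), (7, -10), (6, 10), (-7, 7).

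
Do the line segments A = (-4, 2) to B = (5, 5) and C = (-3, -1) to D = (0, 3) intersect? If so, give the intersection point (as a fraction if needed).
No (intersection of containing lines falls outside at least one segment)

Parametrize and solve: t = 13/27, s = 10/9. At least one of these is outside [0, 1], so the segments do not intersect.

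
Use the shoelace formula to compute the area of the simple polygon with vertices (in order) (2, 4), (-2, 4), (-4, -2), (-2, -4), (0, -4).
Area = 32

Shoelace formula: Area = (1/2) |Σ_i (x_i · y_{i+1} − x_{i+1} · y_i)| (indices mod n). Compute each cross term:
  (2)(4) − (-2)(4) = 16
  (-2)(-2) − (-4)(4) = 20
  (-4)(-4) − (-2)(-2) = 12
  (-2)(-4) − (0)(-4) = 8
  (0)(4) − (2)(-4) = 8
Sum = 64, so (signed) Area = 64/2 = 32, |Area| = 32.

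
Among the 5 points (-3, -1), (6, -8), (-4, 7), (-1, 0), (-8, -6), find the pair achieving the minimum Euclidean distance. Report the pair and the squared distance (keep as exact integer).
Pair = ((-3, -1), (-1, 0)); squared distance = 5

Compute all C(5, 2) = 10 pairwise squared distances (x_i − x_j)² + (y_i − y_j)². The minimum is 5, attained by the pair ((-3, -1), (-1, 0)).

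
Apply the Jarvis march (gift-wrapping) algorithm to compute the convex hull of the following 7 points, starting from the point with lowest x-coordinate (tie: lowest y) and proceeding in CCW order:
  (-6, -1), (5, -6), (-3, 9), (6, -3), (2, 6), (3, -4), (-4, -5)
Hull (CCW) = [(-6, -1), (-4, -5), (5, -6), (6, -3), (2, 6), (-3, 9)]

Jarvis march: at each step, from the current hull vertex p, select the next vertex q as the point such that every other point lies strictly to the left of (or on) the directed line p → q. (Equivalently: for every other point r, the cross product (q − p) × (r − p) ≥ 0.)
Starting point (lowest x, tie lowest y): (-6, -1). Wrap until returning to start. Resulting hull: (-6, -1), (-4, -5), (5, -6), (6, -3), (2, 6), (-3, 9).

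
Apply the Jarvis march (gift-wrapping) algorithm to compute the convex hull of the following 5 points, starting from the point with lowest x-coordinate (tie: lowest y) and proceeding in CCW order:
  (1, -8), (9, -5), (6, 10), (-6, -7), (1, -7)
Hull (CCW) = [(-6, -7), (1, -8), (9, -5), (6, 10)]

Jarvis march: at each step, from the current hull vertex p, select the next vertex q as the point such that every other point lies strictly to the left of (or on) the directed line p → q. (Equivalently: for every other point r, the cross product (q − p) × (r − p) ≥ 0.)
Starting point (lowest x, tie lowest y): (-6, -7). Wrap until returning to start. Resulting hull: (-6, -7), (1, -8), (9, -5), (6, 10).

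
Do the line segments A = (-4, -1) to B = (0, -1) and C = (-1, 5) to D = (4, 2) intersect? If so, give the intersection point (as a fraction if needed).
No (intersection of containing lines falls outside at least one segment)

Parametrize and solve: t = 13/4, s = 2. At least one of these is outside [0, 1], so the segments do not intersect.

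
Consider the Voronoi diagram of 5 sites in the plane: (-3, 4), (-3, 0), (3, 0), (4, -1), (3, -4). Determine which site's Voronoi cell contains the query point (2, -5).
Nearest site = (3, -4)

The Voronoi cell of site s contains exactly those query points closer to s than to any other site. Compute squared distances from q = (2, -5) to each site:
  (3 − 2)² + (-4 − -5)² = 2
  (4 − 2)² + (-1 − -5)² = 20
  (3 − 2)² + (0 − -5)² = 26
  (-3 − 2)² + (0 − -5)² = 50
  (-3 − 2)² + (4 − -5)² = 106
Minimum is attained by (3, -4), so q lies in its Voronoi cell.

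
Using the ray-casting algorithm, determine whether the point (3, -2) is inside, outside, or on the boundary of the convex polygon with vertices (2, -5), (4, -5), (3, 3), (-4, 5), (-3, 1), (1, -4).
The point (3, -2) lies strictly inside the polygon

Cast a horizontal ray to the right from the query point and count how many polygon edges it crosses (each edge strictly once or zero times, handled with the usual half-open convention). 
Parity of crossings → odd ⇒ inside.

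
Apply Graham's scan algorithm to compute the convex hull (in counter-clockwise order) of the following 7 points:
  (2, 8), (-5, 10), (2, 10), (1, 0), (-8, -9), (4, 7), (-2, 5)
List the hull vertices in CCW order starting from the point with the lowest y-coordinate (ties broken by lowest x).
Hull (CCW) = [(-8, -9), (1, 0), (4, 7), (2, 10), (-5, 10)]

Graham scan procedure:
  1. Find the pivot p₀ = point with lowest y (tie → lowest x): (-8, -9).
  2. Sort the remaining points by polar angle around p₀.
  3. Walk through sorted points, maintaining a stack; pop the top while the last three entries make a non-left turn (cross product ≤ 0).
  4. Final stack is the convex hull in CCW order: (-8, -9), (1, 0), (4, 7), (2, 10), (-5, 10).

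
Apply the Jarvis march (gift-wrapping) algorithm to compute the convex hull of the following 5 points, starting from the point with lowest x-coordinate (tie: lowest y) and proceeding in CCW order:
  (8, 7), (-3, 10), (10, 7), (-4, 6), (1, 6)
Hull (CCW) = [(-4, 6), (1, 6), (10, 7), (-3, 10)]

Jarvis march: at each step, from the current hull vertex p, select the next vertex q as the point such that every other point lies strictly to the left of (or on) the directed line p → q. (Equivalently: for every other point r, the cross product (q − p) × (r − p) ≥ 0.)
Starting point (lowest x, tie lowest y): (-4, 6). Wrap until returning to start. Resulting hull: (-4, 6), (1, 6), (10, 7), (-3, 10).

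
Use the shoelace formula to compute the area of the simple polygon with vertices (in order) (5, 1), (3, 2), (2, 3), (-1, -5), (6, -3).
Area = 59/2

Shoelace formula: Area = (1/2) |Σ_i (x_i · y_{i+1} − x_{i+1} · y_i)| (indices mod n). Compute each cross term:
  (5)(2) − (3)(1) = 7
  (3)(3) − (2)(2) = 5
  (2)(-5) − (-1)(3) = -7
  (-1)(-3) − (6)(-5) = 33
  (6)(1) − (5)(-3) = 21
Sum = 59, so (signed) Area = 59/2 = 59/2, |Area| = 59/2.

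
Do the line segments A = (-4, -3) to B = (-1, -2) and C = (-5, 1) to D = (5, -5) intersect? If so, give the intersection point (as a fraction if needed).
No (intersection of containing lines falls outside at least one segment)

Parametrize and solve: t = 17/14, s = 13/28. At least one of these is outside [0, 1], so the segments do not intersect.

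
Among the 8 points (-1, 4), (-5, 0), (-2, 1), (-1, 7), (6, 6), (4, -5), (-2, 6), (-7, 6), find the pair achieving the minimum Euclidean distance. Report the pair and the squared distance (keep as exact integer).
Pair = ((-1, 7), (-2, 6)); squared distance = 2

Compute all C(8, 2) = 28 pairwise squared distances (x_i − x_j)² + (y_i − y_j)². The minimum is 2, attained by the pair ((-1, 7), (-2, 6)).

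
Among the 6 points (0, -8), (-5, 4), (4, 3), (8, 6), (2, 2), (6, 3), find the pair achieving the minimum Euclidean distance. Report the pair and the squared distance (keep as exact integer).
Pair = ((4, 3), (6, 3)); squared distance = 4

Compute all C(6, 2) = 15 pairwise squared distances (x_i − x_j)² + (y_i − y_j)². The minimum is 4, attained by the pair ((4, 3), (6, 3)).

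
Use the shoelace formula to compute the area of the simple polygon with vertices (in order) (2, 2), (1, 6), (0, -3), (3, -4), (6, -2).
Area = 25

Shoelace formula: Area = (1/2) |Σ_i (x_i · y_{i+1} − x_{i+1} · y_i)| (indices mod n). Compute each cross term:
  (2)(6) − (1)(2) = 10
  (1)(-3) − (0)(6) = -3
  (0)(-4) − (3)(-3) = 9
  (3)(-2) − (6)(-4) = 18
  (6)(2) − (2)(-2) = 16
Sum = 50, so (signed) Area = 50/2 = 25, |Area| = 25.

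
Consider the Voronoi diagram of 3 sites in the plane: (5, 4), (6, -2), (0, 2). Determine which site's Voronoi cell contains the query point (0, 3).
Nearest site = (0, 2)

The Voronoi cell of site s contains exactly those query points closer to s than to any other site. Compute squared distances from q = (0, 3) to each site:
  (0 − 0)² + (2 − 3)² = 1
  (5 − 0)² + (4 − 3)² = 26
  (6 − 0)² + (-2 − 3)² = 61
Minimum is attained by (0, 2), so q lies in its Voronoi cell.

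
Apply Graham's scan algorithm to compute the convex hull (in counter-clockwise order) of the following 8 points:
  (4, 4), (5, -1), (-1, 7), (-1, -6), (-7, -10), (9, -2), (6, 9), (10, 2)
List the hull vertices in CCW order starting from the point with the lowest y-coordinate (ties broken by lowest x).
Hull (CCW) = [(-7, -10), (9, -2), (10, 2), (6, 9), (-1, 7)]

Graham scan procedure:
  1. Find the pivot p₀ = point with lowest y (tie → lowest x): (-7, -10).
  2. Sort the remaining points by polar angle around p₀.
  3. Walk through sorted points, maintaining a stack; pop the top while the last three entries make a non-left turn (cross product ≤ 0).
  4. Final stack is the convex hull in CCW order: (-7, -10), (9, -2), (10, 2), (6, 9), (-1, 7).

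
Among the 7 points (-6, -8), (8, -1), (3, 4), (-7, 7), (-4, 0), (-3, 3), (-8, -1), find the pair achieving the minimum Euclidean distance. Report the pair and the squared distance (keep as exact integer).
Pair = ((-4, 0), (-3, 3)); squared distance = 10

Compute all C(7, 2) = 21 pairwise squared distances (x_i − x_j)² + (y_i − y_j)². The minimum is 10, attained by the pair ((-4, 0), (-3, 3)).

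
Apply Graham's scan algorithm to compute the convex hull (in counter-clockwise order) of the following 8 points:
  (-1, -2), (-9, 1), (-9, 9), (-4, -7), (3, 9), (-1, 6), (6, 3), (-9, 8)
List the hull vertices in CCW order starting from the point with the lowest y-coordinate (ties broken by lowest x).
Hull (CCW) = [(-4, -7), (6, 3), (3, 9), (-9, 9), (-9, 1)]

Graham scan procedure:
  1. Find the pivot p₀ = point with lowest y (tie → lowest x): (-4, -7).
  2. Sort the remaining points by polar angle around p₀.
  3. Walk through sorted points, maintaining a stack; pop the top while the last three entries make a non-left turn (cross product ≤ 0).
  4. Final stack is the convex hull in CCW order: (-4, -7), (6, 3), (3, 9), (-9, 9), (-9, 1).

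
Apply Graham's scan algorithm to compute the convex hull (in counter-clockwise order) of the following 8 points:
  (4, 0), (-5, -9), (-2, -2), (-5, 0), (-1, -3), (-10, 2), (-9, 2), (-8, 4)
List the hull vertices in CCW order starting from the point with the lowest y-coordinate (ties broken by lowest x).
Hull (CCW) = [(-5, -9), (4, 0), (-8, 4), (-10, 2)]

Graham scan procedure:
  1. Find the pivot p₀ = point with lowest y (tie → lowest x): (-5, -9).
  2. Sort the remaining points by polar angle around p₀.
  3. Walk through sorted points, maintaining a stack; pop the top while the last three entries make a non-left turn (cross product ≤ 0).
  4. Final stack is the convex hull in CCW order: (-5, -9), (4, 0), (-8, 4), (-10, 2).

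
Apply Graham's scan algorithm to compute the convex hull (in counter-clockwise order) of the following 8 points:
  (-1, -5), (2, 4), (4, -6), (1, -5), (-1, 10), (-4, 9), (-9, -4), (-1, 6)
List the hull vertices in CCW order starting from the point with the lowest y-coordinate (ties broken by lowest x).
Hull (CCW) = [(4, -6), (2, 4), (-1, 10), (-4, 9), (-9, -4)]

Graham scan procedure:
  1. Find the pivot p₀ = point with lowest y (tie → lowest x): (4, -6).
  2. Sort the remaining points by polar angle around p₀.
  3. Walk through sorted points, maintaining a stack; pop the top while the last three entries make a non-left turn (cross product ≤ 0).
  4. Final stack is the convex hull in CCW order: (4, -6), (2, 4), (-1, 10), (-4, 9), (-9, -4).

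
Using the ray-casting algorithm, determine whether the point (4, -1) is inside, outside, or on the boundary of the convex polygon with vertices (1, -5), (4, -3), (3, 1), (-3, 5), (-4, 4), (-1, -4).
The point (4, -1) lies strictly outside the polygon

Cast a horizontal ray to the right from the query point and count how many polygon edges it crosses (each edge strictly once or zero times, handled with the usual half-open convention). 
Parity of crossings → even ⇒ outside.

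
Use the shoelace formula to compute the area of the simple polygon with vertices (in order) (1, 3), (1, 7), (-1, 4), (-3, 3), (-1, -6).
Area = 24

Shoelace formula: Area = (1/2) |Σ_i (x_i · y_{i+1} − x_{i+1} · y_i)| (indices mod n). Compute each cross term:
  (1)(7) − (1)(3) = 4
  (1)(4) − (-1)(7) = 11
  (-1)(3) − (-3)(4) = 9
  (-3)(-6) − (-1)(3) = 21
  (-1)(3) − (1)(-6) = 3
Sum = 48, so (signed) Area = 48/2 = 24, |Area| = 24.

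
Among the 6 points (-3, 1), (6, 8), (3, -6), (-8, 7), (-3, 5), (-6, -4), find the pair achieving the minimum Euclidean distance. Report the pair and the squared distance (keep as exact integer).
Pair = ((-3, 1), (-3, 5)); squared distance = 16

Compute all C(6, 2) = 15 pairwise squared distances (x_i − x_j)² + (y_i − y_j)². The minimum is 16, attained by the pair ((-3, 1), (-3, 5)).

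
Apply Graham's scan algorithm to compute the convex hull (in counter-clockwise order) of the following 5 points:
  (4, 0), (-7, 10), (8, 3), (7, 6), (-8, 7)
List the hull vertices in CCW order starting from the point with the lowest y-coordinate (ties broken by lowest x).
Hull (CCW) = [(4, 0), (8, 3), (7, 6), (-7, 10), (-8, 7)]

Graham scan procedure:
  1. Find the pivot p₀ = point with lowest y (tie → lowest x): (4, 0).
  2. Sort the remaining points by polar angle around p₀.
  3. Walk through sorted points, maintaining a stack; pop the top while the last three entries make a non-left turn (cross product ≤ 0).
  4. Final stack is the convex hull in CCW order: (4, 0), (8, 3), (7, 6), (-7, 10), (-8, 7).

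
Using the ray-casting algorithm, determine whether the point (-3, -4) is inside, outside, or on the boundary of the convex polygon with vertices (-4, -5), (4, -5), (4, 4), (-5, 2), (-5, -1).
The point (-3, -4) lies strictly inside the polygon

Cast a horizontal ray to the right from the query point and count how many polygon edges it crosses (each edge strictly once or zero times, handled with the usual half-open convention). 
Parity of crossings → odd ⇒ inside.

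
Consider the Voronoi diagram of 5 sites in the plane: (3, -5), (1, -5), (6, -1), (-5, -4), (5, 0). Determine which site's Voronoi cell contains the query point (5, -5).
Nearest site = (3, -5)

The Voronoi cell of site s contains exactly those query points closer to s than to any other site. Compute squared distances from q = (5, -5) to each site:
  (3 − 5)² + (-5 − -5)² = 4
  (1 − 5)² + (-5 − -5)² = 16
  (6 − 5)² + (-1 − -5)² = 17
  (5 − 5)² + (0 − -5)² = 25
  (-5 − 5)² + (-4 − -5)² = 101
Minimum is attained by (3, -5), so q lies in its Voronoi cell.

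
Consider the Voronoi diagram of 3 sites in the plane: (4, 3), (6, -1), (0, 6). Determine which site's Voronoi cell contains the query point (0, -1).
Nearest site = (4, 3)

The Voronoi cell of site s contains exactly those query points closer to s than to any other site. Compute squared distances from q = (0, -1) to each site:
  (4 − 0)² + (3 − -1)² = 32
  (6 − 0)² + (-1 − -1)² = 36
  (0 − 0)² + (6 − -1)² = 49
Minimum is attained by (4, 3), so q lies in its Voronoi cell.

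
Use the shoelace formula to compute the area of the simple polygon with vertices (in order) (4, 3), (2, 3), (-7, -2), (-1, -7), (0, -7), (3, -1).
Area = 111/2

Shoelace formula: Area = (1/2) |Σ_i (x_i · y_{i+1} − x_{i+1} · y_i)| (indices mod n). Compute each cross term:
  (4)(3) − (2)(3) = 6
  (2)(-2) − (-7)(3) = 17
  (-7)(-7) − (-1)(-2) = 47
  (-1)(-7) − (0)(-7) = 7
  (0)(-1) − (3)(-7) = 21
  (3)(3) − (4)(-1) = 13
Sum = 111, so (signed) Area = 111/2 = 111/2, |Area| = 111/2.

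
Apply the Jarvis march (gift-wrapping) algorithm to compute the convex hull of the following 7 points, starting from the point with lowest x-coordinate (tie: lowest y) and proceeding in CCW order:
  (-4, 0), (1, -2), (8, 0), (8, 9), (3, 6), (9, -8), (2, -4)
Hull (CCW) = [(-4, 0), (2, -4), (9, -8), (8, 9), (3, 6)]

Jarvis march: at each step, from the current hull vertex p, select the next vertex q as the point such that every other point lies strictly to the left of (or on) the directed line p → q. (Equivalently: for every other point r, the cross product (q − p) × (r − p) ≥ 0.)
Starting point (lowest x, tie lowest y): (-4, 0). Wrap until returning to start. Resulting hull: (-4, 0), (2, -4), (9, -8), (8, 9), (3, 6).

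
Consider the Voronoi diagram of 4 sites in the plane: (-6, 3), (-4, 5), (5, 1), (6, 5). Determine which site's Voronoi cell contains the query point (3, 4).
Nearest site = (6, 5)

The Voronoi cell of site s contains exactly those query points closer to s than to any other site. Compute squared distances from q = (3, 4) to each site:
  (6 − 3)² + (5 − 4)² = 10
  (5 − 3)² + (1 − 4)² = 13
  (-4 − 3)² + (5 − 4)² = 50
  (-6 − 3)² + (3 − 4)² = 82
Minimum is attained by (6, 5), so q lies in its Voronoi cell.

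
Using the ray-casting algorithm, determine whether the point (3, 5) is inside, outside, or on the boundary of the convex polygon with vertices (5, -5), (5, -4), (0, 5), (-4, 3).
The point (3, 5) lies strictly outside the polygon

Cast a horizontal ray to the right from the query point and count how many polygon edges it crosses (each edge strictly once or zero times, handled with the usual half-open convention). 
Parity of crossings → even ⇒ outside.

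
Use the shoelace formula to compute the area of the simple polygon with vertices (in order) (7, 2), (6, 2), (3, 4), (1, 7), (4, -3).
Area = 35/2

Shoelace formula: Area = (1/2) |Σ_i (x_i · y_{i+1} − x_{i+1} · y_i)| (indices mod n). Compute each cross term:
  (7)(2) − (6)(2) = 2
  (6)(4) − (3)(2) = 18
  (3)(7) − (1)(4) = 17
  (1)(-3) − (4)(7) = -31
  (4)(2) − (7)(-3) = 29
Sum = 35, so (signed) Area = 35/2 = 35/2, |Area| = 35/2.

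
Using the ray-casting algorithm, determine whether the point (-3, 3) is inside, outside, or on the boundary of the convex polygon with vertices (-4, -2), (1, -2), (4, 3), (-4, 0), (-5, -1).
The point (-3, 3) lies strictly outside the polygon

Cast a horizontal ray to the right from the query point and count how many polygon edges it crosses (each edge strictly once or zero times, handled with the usual half-open convention). 
Parity of crossings → even ⇒ outside.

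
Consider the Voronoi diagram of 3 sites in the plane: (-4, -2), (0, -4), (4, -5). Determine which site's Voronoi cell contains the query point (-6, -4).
Nearest site = (-4, -2)

The Voronoi cell of site s contains exactly those query points closer to s than to any other site. Compute squared distances from q = (-6, -4) to each site:
  (-4 − -6)² + (-2 − -4)² = 8
  (0 − -6)² + (-4 − -4)² = 36
  (4 − -6)² + (-5 − -4)² = 101
Minimum is attained by (-4, -2), so q lies in its Voronoi cell.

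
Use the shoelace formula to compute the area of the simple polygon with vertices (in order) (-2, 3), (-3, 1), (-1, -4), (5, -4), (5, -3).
Area = 29

Shoelace formula: Area = (1/2) |Σ_i (x_i · y_{i+1} − x_{i+1} · y_i)| (indices mod n). Compute each cross term:
  (-2)(1) − (-3)(3) = 7
  (-3)(-4) − (-1)(1) = 13
  (-1)(-4) − (5)(-4) = 24
  (5)(-3) − (5)(-4) = 5
  (5)(3) − (-2)(-3) = 9
Sum = 58, so (signed) Area = 58/2 = 29, |Area| = 29.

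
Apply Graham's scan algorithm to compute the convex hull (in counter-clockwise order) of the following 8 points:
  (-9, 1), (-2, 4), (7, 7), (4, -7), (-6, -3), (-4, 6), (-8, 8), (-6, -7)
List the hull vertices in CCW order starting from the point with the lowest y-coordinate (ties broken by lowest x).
Hull (CCW) = [(-6, -7), (4, -7), (7, 7), (-8, 8), (-9, 1)]

Graham scan procedure:
  1. Find the pivot p₀ = point with lowest y (tie → lowest x): (-6, -7).
  2. Sort the remaining points by polar angle around p₀.
  3. Walk through sorted points, maintaining a stack; pop the top while the last three entries make a non-left turn (cross product ≤ 0).
  4. Final stack is the convex hull in CCW order: (-6, -7), (4, -7), (7, 7), (-8, 8), (-9, 1).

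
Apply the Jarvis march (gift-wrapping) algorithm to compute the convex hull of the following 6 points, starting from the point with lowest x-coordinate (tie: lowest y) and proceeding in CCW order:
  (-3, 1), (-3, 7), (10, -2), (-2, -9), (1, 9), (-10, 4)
Hull (CCW) = [(-10, 4), (-2, -9), (10, -2), (1, 9)]

Jarvis march: at each step, from the current hull vertex p, select the next vertex q as the point such that every other point lies strictly to the left of (or on) the directed line p → q. (Equivalently: for every other point r, the cross product (q − p) × (r − p) ≥ 0.)
Starting point (lowest x, tie lowest y): (-10, 4). Wrap until returning to start. Resulting hull: (-10, 4), (-2, -9), (10, -2), (1, 9).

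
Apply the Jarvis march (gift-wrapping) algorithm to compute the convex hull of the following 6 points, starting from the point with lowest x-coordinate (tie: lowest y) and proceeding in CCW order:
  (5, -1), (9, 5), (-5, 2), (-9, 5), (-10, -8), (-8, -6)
Hull (CCW) = [(-10, -8), (5, -1), (9, 5), (-9, 5)]

Jarvis march: at each step, from the current hull vertex p, select the next vertex q as the point such that every other point lies strictly to the left of (or on) the directed line p → q. (Equivalently: for every other point r, the cross product (q − p) × (r − p) ≥ 0.)
Starting point (lowest x, tie lowest y): (-10, -8). Wrap until returning to start. Resulting hull: (-10, -8), (5, -1), (9, 5), (-9, 5).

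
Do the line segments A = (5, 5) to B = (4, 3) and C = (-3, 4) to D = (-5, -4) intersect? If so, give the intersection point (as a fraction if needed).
No (intersection of containing lines falls outside at least one segment)

Parametrize and solve: t = 31/2, s = 15/4. At least one of these is outside [0, 1], so the segments do not intersect.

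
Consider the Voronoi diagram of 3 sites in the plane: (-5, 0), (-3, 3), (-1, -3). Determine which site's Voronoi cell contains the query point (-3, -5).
Nearest site = (-1, -3)

The Voronoi cell of site s contains exactly those query points closer to s than to any other site. Compute squared distances from q = (-3, -5) to each site:
  (-1 − -3)² + (-3 − -5)² = 8
  (-5 − -3)² + (0 − -5)² = 29
  (-3 − -3)² + (3 − -5)² = 64
Minimum is attained by (-1, -3), so q lies in its Voronoi cell.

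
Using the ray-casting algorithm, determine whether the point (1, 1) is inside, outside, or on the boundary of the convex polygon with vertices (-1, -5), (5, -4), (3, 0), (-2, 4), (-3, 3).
The point (1, 1) lies strictly inside the polygon

Cast a horizontal ray to the right from the query point and count how many polygon edges it crosses (each edge strictly once or zero times, handled with the usual half-open convention). 
Parity of crossings → odd ⇒ inside.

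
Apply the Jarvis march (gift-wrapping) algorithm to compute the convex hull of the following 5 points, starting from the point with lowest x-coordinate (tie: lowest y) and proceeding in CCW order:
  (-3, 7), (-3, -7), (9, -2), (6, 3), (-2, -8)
Hull (CCW) = [(-3, -7), (-2, -8), (9, -2), (6, 3), (-3, 7)]

Jarvis march: at each step, from the current hull vertex p, select the next vertex q as the point such that every other point lies strictly to the left of (or on) the directed line p → q. (Equivalently: for every other point r, the cross product (q − p) × (r − p) ≥ 0.)
Starting point (lowest x, tie lowest y): (-3, -7). Wrap until returning to start. Resulting hull: (-3, -7), (-2, -8), (9, -2), (6, 3), (-3, 7).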